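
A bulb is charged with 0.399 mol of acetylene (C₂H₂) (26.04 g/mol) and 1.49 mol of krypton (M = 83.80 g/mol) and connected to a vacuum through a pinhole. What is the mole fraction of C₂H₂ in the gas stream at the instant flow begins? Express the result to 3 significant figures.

Effusion rate of each component ∝ n_i/√M_i (partial pressure × 1/√M).
Mole fraction of C₂H₂ in the effusate = (n_C₂H₂/√M_C₂H₂) / (n_C₂H₂/√M_C₂H₂ + n_Kr/√M_Kr)
= (0.399/√26.04) / (0.399/√26.04 + 1.49/√83.80) = 0.07819/(0.07819 + 0.1628) = 0.324.

0.324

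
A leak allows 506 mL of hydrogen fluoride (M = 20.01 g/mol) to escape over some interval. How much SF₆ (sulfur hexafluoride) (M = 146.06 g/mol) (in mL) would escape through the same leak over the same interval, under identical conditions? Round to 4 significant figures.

187.3 mL

By Graham's law, rate_SF₆/rate_HF = √(M_HF/M_SF₆) = √(20.01/146.06) = √0.1370 = 0.3701.
So the volume for SF₆ is 506 × 0.3701 = 187.3 mL.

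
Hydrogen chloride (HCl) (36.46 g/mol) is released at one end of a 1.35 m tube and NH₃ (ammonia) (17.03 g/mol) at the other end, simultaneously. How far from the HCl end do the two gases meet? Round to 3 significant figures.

0.548 m

Graham's law gives d_HCl/d_NH₃ = rate_HCl/rate_NH₃ = √(M_NH₃/M_HCl) = √(17.03/36.46) = 0.6834.
With d_HCl + d_NH₃ = 1.35 m, d_NH₃ = 1.35/(1 + 0.6834) = 0.8019 m.
d_HCl = 1.35 − 0.8019 = 0.548 m.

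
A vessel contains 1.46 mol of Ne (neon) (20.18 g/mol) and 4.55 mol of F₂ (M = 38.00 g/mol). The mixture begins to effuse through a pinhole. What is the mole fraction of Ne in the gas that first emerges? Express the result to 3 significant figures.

0.306

Each component's effusion rate ∝ (its partial pressure)·(1/√M) ∝ n_i/√M_i.
Mole fraction of Ne in the effusate = (n_Ne/√M_Ne) / (n_Ne/√M_Ne + n_F₂/√M_F₂)
= (1.46/√20.18) / (1.46/√20.18 + 4.55/√38.00) = 0.3250/(0.3250 + 0.7381) = 0.306.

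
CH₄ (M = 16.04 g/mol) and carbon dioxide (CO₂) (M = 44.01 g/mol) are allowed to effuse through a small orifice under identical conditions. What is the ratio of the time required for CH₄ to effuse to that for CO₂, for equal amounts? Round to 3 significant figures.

Since effusion rate ∝ 1/√M, t_CH₄/t_CO₂ = √(M_CH₄/M_CO₂) = √(16.04/44.01) = √0.3645 = 0.604.

0.604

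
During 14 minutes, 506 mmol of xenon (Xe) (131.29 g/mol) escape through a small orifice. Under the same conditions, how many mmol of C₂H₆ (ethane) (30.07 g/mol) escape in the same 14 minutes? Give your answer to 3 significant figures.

Since effusion rate ∝ 1/√M, rate_C₂H₆/rate_Xe = √(M_Xe/M_C₂H₆) = √(131.29/30.07) = √4.366 = 2.090.
So the amount for C₂H₆ is 506 × 2.090 = 1060 mmol.

1060 mmol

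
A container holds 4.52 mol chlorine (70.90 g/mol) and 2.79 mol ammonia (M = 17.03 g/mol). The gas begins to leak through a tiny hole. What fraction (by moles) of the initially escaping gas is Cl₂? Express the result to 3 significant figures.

0.443

The effusion rate of species i is ∝ p_i/√M_i ∝ n_i/√M_i.
Mole fraction of Cl₂ in the effusate = (n_Cl₂/√M_Cl₂) / (n_Cl₂/√M_Cl₂ + n_NH₃/√M_NH₃)
= (4.52/√70.90) / (4.52/√70.90 + 2.79/√17.03) = 0.5368/(0.5368 + 0.6761) = 0.443.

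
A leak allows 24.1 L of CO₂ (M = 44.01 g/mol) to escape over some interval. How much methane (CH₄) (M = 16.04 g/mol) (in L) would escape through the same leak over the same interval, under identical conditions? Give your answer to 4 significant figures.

From Graham's law, rate_CH₄/rate_CO₂ = √(M_CO₂/M_CH₄) = √(44.01/16.04) = √2.744 = 1.656.
So the volume for CH₄ is 24.1 × 1.656 = 39.92 L.

39.92 L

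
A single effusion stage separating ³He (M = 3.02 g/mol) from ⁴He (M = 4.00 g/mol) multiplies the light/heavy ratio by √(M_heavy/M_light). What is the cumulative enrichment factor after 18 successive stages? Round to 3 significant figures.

Overall factor = α^18 with α = √(4.00/3.02), i.e. (4.00/3.02)^(18/2).
= 1.32450^9 = 12.5.

12.5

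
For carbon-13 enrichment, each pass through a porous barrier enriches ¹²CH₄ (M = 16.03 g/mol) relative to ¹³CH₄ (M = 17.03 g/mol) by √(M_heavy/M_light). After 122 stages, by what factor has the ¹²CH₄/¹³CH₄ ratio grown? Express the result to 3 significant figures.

40.1

The single-stage factor is √(M_heavy/M_light), so 122 stages give [√(17.03/16.03)]^122 = (17.03/16.03)^(122/2).
= 1.06238^61 = 40.1.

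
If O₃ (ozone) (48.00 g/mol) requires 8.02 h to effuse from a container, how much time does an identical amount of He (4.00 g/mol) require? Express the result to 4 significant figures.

2.315 h

Graham's law gives t_He/t_O₃ = √(M_He/M_O₃) = √(4.00/48.00) = √0.08333 = 0.2887.
So the time for He is 8.02 × 0.2887 = 2.315 h.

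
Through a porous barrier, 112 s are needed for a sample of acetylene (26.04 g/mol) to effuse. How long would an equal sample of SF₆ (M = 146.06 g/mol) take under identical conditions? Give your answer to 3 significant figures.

Since effusion rate ∝ 1/√M, t_SF₆/t_C₂H₂ = √(M_SF₆/M_C₂H₂) = √(146.06/26.04) = √5.609 = 2.368.
So the time for SF₆ is 112 × 2.368 = 265 s.

265 s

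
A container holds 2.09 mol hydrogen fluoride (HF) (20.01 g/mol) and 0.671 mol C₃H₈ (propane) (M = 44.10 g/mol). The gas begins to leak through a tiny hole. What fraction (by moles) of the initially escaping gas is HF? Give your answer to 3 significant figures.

0.822

Effusion rate of each component ∝ n_i/√M_i (partial pressure × 1/√M).
So x_HF in the escaping gas = (n_HF/√M_HF) / Σ(n_i/√M_i)
= (2.09/√20.01) / (2.09/√20.01 + 0.671/√44.10) = 0.4672/(0.4672 + 0.1010) = 0.822.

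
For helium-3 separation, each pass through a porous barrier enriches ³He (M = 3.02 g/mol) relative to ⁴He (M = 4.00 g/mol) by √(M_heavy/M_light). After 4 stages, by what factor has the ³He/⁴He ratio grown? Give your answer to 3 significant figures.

1.75

The single-stage factor is √(M_heavy/M_light), so 4 stages give [√(4.00/3.02)]^4 = (4.00/3.02)^(4/2).
= 1.32450^2 = 1.75.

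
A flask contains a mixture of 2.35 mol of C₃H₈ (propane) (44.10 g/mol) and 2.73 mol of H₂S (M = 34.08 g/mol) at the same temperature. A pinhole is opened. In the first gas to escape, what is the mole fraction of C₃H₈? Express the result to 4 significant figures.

0.4308

Rate_i ∝ x_i/√M_i (Graham's law weighted by mole fraction), so the effusate composition follows n_i/√M_i.
So x_C₃H₈ in the escaping gas = (n_C₃H₈/√M_C₃H₈) / Σ(n_i/√M_i)
= (2.35/√44.10) / (2.35/√44.10 + 2.73/√34.08) = 0.3539/(0.3539 + 0.4676) = 0.4308.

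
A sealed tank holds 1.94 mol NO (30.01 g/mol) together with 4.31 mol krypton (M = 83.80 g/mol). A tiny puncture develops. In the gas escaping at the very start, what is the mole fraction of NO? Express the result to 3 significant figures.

Rate_i ∝ x_i/√M_i (Graham's law weighted by mole fraction), so the effusate composition follows n_i/√M_i.
x_NO(eff) = (n_NO/√M_NO) / (n_NO/√M_NO + n_Kr/√M_Kr)
= (1.94/√30.01) / (1.94/√30.01 + 4.31/√83.80) = 0.3541/(0.3541 + 0.4708) = 0.429.

0.429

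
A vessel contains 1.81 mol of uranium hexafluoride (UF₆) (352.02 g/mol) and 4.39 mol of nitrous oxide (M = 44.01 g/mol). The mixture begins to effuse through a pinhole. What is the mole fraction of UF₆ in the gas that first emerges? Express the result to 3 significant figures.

0.127

The effusion rate of species i is ∝ p_i/√M_i ∝ n_i/√M_i.
x_UF₆(eff) = (n_UF₆/√M_UF₆) / (n_UF₆/√M_UF₆ + n_N₂O/√M_N₂O)
= (1.81/√352.02) / (1.81/√352.02 + 4.39/√44.01) = 0.09647/(0.09647 + 0.6617) = 0.127.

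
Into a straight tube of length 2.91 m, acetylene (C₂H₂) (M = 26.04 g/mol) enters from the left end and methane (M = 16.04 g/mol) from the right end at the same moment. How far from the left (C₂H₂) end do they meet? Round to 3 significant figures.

The fronts meet when d_C₂H₂ + d_CH₄ = L with d_C₂H₂/d_CH₄ = √(M_CH₄/M_C₂H₂) (Graham's law). Here √(M_CH₄/M_C₂H₂) = √(16.04/26.04) = 0.7848.
With d_C₂H₂ + d_CH₄ = 2.91 m, d_CH₄ = 2.91/(1 + 0.7848) = 1.630 m.
d_C₂H₂ = 2.91 − 1.630 = 1.28 m.

1.28 m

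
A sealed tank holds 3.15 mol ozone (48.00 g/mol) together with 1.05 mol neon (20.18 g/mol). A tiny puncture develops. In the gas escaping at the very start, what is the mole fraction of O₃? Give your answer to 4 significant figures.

0.6605

Effusion rate of each component ∝ n_i/√M_i (partial pressure × 1/√M).
So x_O₃ in the escaping gas = (n_O₃/√M_O₃) / Σ(n_i/√M_i)
= (3.15/√48.00) / (3.15/√48.00 + 1.05/√20.18) = 0.4547/(0.4547 + 0.2337) = 0.6605.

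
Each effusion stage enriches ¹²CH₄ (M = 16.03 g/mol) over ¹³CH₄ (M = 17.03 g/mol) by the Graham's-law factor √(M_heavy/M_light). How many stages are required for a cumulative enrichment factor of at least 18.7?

97

With α = √(17.03/16.03) per stage, ln α = ½ ln(1.06238) = 0.03026.
Need α^N ≥ 18.7 ⇒ N ≥ ln(18.7) / ln α = 2.929 / 0.03026 = 96.79.
Minimum whole number of stages: N = 97.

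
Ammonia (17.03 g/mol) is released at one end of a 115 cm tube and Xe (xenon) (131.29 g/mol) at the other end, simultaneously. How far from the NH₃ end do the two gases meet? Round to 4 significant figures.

In equal time, each gas travels a distance ∝ its rate ∝ 1/√M, so d_NH₃/d_Xe = √(M_Xe/M_NH₃) = √(131.29/17.03) = 2.777.
With d_NH₃ + d_Xe = 115 cm, d_Xe = 115/(1 + 2.777) = 30.45 cm.
d_NH₃ = 115 − 30.45 = 84.55 cm.

84.55 cm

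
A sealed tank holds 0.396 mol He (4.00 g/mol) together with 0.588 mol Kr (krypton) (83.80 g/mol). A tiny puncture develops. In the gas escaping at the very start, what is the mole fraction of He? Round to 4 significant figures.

The effusion rate of species i is ∝ p_i/√M_i ∝ n_i/√M_i.
Mole fraction of He in the effusate = (n_He/√M_He) / (n_He/√M_He + n_Kr/√M_Kr)
= (0.396/√4.00) / (0.396/√4.00 + 0.588/√83.80) = 0.1980/(0.1980 + 0.06423) = 0.7551.

0.7551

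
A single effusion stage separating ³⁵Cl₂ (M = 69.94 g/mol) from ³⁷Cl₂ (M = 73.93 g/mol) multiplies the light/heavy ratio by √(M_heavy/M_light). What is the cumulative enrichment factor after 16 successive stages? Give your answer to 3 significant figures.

1.56

The single-stage factor is √(M_heavy/M_light), so 16 stages give [√(73.93/69.94)]^16 = (73.93/69.94)^(16/2).
= 1.05705^8 = 1.56.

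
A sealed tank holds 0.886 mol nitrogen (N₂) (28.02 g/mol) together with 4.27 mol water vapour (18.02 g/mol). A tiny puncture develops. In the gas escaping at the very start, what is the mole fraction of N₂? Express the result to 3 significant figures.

0.143

The effusion rate of species i is ∝ p_i/√M_i ∝ n_i/√M_i.
So x_N₂ in the escaping gas = (n_N₂/√M_N₂) / Σ(n_i/√M_i)
= (0.886/√28.02) / (0.886/√28.02 + 4.27/√18.02) = 0.1674/(0.1674 + 1.006) = 0.143.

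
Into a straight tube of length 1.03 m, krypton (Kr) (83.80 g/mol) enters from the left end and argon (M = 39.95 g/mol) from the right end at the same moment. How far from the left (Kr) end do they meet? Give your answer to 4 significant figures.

Graham's law gives d_Kr/d_Ar = rate_Kr/rate_Ar = √(M_Ar/M_Kr) = √(39.95/83.80) = 0.6905.
With d_Kr + d_Ar = 1.03 m, d_Ar = 1.03/(1 + 0.6905) = 0.6093 m.
d_Kr = 1.03 − 0.6093 = 0.4207 m.

0.4207 m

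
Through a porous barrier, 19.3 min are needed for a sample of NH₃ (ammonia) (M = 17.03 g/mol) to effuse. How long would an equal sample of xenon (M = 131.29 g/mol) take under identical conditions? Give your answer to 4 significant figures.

By Graham's law, t_Xe/t_NH₃ = √(M_Xe/M_NH₃) = √(131.29/17.03) = √7.709 = 2.777.
So the time for Xe is 19.3 × 2.777 = 53.59 min.

53.59 min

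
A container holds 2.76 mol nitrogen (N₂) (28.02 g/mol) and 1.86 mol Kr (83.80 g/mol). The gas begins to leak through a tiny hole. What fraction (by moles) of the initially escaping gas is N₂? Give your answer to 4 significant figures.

Effusion rate of each component ∝ n_i/√M_i (partial pressure × 1/√M).
x_N₂(eff) = (n_N₂/√M_N₂) / (n_N₂/√M_N₂ + n_Kr/√M_Kr)
= (2.76/√28.02) / (2.76/√28.02 + 1.86/√83.80) = 0.5214/(0.5214 + 0.2032) = 0.7196.

0.7196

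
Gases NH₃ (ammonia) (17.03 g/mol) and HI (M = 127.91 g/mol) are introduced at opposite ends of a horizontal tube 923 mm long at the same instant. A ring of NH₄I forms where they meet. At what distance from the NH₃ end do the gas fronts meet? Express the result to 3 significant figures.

Graham's law gives d_NH₃/d_HI = rate_NH₃/rate_HI = √(M_HI/M_NH₃) = √(127.91/17.03) = 2.741.
With d_NH₃ + d_HI = 923 mm, d_HI = 923/(1 + 2.741) = 246.8 mm.
d_NH₃ = 923 − 246.8 = 676 mm.

676 mm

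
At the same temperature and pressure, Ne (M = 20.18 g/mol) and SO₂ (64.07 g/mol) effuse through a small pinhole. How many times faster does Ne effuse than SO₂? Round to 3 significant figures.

From Graham's law, rate_Ne/rate_SO₂ = √(M_SO₂/M_Ne) = √(64.07/20.18) = √3.175 = 1.78.

1.78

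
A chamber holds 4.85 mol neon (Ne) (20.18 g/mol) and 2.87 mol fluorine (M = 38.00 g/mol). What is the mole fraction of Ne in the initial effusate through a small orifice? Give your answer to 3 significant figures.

0.699

The effusion rate of species i is ∝ p_i/√M_i ∝ n_i/√M_i.
x_Ne(eff) = (n_Ne/√M_Ne) / (n_Ne/√M_Ne + n_F₂/√M_F₂)
= (4.85/√20.18) / (4.85/√20.18 + 2.87/√38.00) = 1.080/(1.080 + 0.4656) = 0.699.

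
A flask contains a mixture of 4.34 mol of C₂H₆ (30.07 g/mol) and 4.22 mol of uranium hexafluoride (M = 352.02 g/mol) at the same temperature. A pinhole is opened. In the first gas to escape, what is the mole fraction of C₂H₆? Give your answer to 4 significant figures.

0.7787

Rate_i ∝ x_i/√M_i (Graham's law weighted by mole fraction), so the effusate composition follows n_i/√M_i.
x_C₂H₆(eff) = (n_C₂H₆/√M_C₂H₆) / (n_C₂H₆/√M_C₂H₆ + n_UF₆/√M_UF₆)
= (4.34/√30.07) / (4.34/√30.07 + 4.22/√352.02) = 0.7914/(0.7914 + 0.2249) = 0.7787.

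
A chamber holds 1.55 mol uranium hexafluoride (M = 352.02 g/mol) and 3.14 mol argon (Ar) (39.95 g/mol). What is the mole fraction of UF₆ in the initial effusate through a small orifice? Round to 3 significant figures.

0.143

Effusion rate of each component ∝ n_i/√M_i (partial pressure × 1/√M).
So x_UF₆ in the escaping gas = (n_UF₆/√M_UF₆) / Σ(n_i/√M_i)
= (1.55/√352.02) / (1.55/√352.02 + 3.14/√39.95) = 0.08261/(0.08261 + 0.4968) = 0.143.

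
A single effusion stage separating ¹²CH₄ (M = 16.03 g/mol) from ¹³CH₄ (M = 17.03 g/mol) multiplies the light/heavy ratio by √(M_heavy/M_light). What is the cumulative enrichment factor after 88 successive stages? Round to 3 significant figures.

After 88 stages the ratio has grown by (√(17.03/16.03))^88 = (17.03/16.03)^(88/2).
= 1.06238^44 = 14.3.

14.3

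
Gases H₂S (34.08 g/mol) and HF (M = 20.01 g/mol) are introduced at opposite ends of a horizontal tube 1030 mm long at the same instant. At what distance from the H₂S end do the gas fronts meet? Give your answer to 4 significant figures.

446.8 mm

Graham's law gives d_H₂S/d_HF = rate_H₂S/rate_HF = √(M_HF/M_H₂S) = √(20.01/34.08) = 0.7663.
With d_H₂S + d_HF = 1030 mm, d_HF = 1030/(1 + 0.7663) = 583.2 mm.
d_H₂S = 1030 − 583.2 = 446.8 mm.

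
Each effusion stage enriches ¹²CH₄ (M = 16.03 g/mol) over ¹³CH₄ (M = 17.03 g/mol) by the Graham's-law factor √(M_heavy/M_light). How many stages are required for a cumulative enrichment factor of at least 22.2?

Per stage α = (17.03/16.03)^(1/2) = 1.06238^0.5, giving ln α = 0.03026.
Need α^N ≥ 22.2 ⇒ N ≥ ln(22.2) / ln α = 3.100 / 0.03026 = 102.46.
So at least 103 stages are needed.

103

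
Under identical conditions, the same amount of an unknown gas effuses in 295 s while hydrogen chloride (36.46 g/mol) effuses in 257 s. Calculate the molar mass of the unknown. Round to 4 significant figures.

48.04 g/mol

From Graham's law, t_X/t_HCl = √(M_X/M_HCl).
295/257 = 1.148 = √(M_X/36.46)
M_X = 36.46 × 1.148² = 36.46 × 1.318 = 48.04 g/mol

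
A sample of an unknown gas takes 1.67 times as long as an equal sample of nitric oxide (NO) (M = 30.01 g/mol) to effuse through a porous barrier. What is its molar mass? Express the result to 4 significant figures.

By Graham's law, t_X/t_NO = √(M_X/M_NO).
1.67 = √(M_X/30.01)
M_X = 30.01 × 1.67² = 30.01 × 2.789 = 83.69 g/mol

83.69 g/mol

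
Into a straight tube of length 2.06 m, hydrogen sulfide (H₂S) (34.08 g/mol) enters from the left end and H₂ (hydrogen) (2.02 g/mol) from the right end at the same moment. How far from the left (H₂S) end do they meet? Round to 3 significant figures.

The fronts meet when d_H₂S + d_H₂ = L with d_H₂S/d_H₂ = √(M_H₂/M_H₂S) (Graham's law). Here √(M_H₂/M_H₂S) = √(2.02/34.08) = 0.2435.
With d_H₂S + d_H₂ = 2.06 m, d_H₂ = 2.06/(1 + 0.2435) = 1.657 m.
d_H₂S = 2.06 − 1.657 = 0.403 m.

0.403 m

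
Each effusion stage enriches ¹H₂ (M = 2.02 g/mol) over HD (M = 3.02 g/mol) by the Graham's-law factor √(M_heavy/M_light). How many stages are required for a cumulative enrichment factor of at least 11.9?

13

Per stage α = (3.02/2.02)^(1/2) = 1.49505^0.5, giving ln α = 0.2011.
Need α^N ≥ 11.9 ⇒ N ≥ ln(11.9) / ln α = 2.477 / 0.2011 = 12.32.
So at least 13 stages are needed.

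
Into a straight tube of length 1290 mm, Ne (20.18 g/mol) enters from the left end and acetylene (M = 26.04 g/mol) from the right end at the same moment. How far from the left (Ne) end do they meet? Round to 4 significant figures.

686.1 mm

The fronts meet when d_Ne + d_C₂H₂ = L with d_Ne/d_C₂H₂ = √(M_C₂H₂/M_Ne) (Graham's law). Here √(M_C₂H₂/M_Ne) = √(26.04/20.18) = 1.136.
With d_Ne + d_C₂H₂ = 1290 mm, d_C₂H₂ = 1290/(1 + 1.136) = 603.9 mm.
d_Ne = 1290 − 603.9 = 686.1 mm.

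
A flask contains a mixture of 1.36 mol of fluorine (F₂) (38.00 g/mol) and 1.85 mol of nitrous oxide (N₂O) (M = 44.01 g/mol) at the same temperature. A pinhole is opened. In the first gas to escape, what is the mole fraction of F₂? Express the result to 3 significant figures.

0.442

Each component's effusion rate ∝ (its partial pressure)·(1/√M) ∝ n_i/√M_i.
x_F₂(eff) = (n_F₂/√M_F₂) / (n_F₂/√M_F₂ + n_N₂O/√M_N₂O)
= (1.36/√38.00) / (1.36/√38.00 + 1.85/√44.01) = 0.2206/(0.2206 + 0.2789) = 0.442.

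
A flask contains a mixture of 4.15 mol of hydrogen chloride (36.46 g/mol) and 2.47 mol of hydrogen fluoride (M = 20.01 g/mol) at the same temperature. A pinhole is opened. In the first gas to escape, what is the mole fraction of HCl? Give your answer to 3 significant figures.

Rate_i ∝ x_i/√M_i (Graham's law weighted by mole fraction), so the effusate composition follows n_i/√M_i.
x_HCl(eff) = (n_HCl/√M_HCl) / (n_HCl/√M_HCl + n_HF/√M_HF)
= (4.15/√36.46) / (4.15/√36.46 + 2.47/√20.01) = 0.6873/(0.6873 + 0.5522) = 0.555.

0.555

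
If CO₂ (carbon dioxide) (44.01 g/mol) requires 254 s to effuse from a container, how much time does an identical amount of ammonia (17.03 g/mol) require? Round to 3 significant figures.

158 s

Graham's law gives t_NH₃/t_CO₂ = √(M_NH₃/M_CO₂) = √(17.03/44.01) = √0.3870 = 0.6221.
So the time for NH₃ is 254 × 0.6221 = 158 s.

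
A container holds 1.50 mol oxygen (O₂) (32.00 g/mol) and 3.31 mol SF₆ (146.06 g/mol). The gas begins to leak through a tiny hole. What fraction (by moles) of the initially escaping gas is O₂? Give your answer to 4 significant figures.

Effusion rate of each component ∝ n_i/√M_i (partial pressure × 1/√M).
Mole fraction of O₂ in the effusate = (n_O₂/√M_O₂) / (n_O₂/√M_O₂ + n_SF₆/√M_SF₆)
= (1.50/√32.00) / (1.50/√32.00 + 3.31/√146.06) = 0.2652/(0.2652 + 0.2739) = 0.4919.

0.4919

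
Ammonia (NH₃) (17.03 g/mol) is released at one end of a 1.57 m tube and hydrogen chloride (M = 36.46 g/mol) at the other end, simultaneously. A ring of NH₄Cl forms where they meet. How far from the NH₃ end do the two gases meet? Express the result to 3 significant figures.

0.933 m

Distances travelled in equal time are proportional to diffusion rates, so d_NH₃/d_HCl = √(M_HCl/M_NH₃) = √(36.46/17.03) = 1.463.
With d_NH₃ + d_HCl = 1.57 m, d_HCl = 1.57/(1 + 1.463) = 0.6374 m.
d_NH₃ = 1.57 − 0.6374 = 0.933 m.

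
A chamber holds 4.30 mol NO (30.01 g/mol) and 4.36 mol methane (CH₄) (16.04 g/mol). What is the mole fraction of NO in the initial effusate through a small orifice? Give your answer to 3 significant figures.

0.419

Rate_i ∝ x_i/√M_i (Graham's law weighted by mole fraction), so the effusate composition follows n_i/√M_i.
So x_NO in the escaping gas = (n_NO/√M_NO) / Σ(n_i/√M_i)
= (4.30/√30.01) / (4.30/√30.01 + 4.36/√16.04) = 0.7849/(0.7849 + 1.089) = 0.419.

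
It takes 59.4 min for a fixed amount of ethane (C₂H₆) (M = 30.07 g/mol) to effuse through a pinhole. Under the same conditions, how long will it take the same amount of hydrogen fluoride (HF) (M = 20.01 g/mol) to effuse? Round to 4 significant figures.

48.46 min

Since effusion rate ∝ 1/√M, t_HF/t_C₂H₆ = √(M_HF/M_C₂H₆) = √(20.01/30.07) = √0.6654 = 0.8157.
So the time for HF is 59.4 × 0.8157 = 48.46 min.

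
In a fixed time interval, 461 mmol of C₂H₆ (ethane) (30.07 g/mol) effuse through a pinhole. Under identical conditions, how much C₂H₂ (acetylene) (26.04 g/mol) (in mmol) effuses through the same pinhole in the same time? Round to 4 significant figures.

495.4 mmol

Graham's law gives rate_C₂H₂/rate_C₂H₆ = √(M_C₂H₆/M_C₂H₂) = √(30.07/26.04) = √1.155 = 1.075.
So the amount for C₂H₂ is 461 × 1.075 = 495.4 mmol.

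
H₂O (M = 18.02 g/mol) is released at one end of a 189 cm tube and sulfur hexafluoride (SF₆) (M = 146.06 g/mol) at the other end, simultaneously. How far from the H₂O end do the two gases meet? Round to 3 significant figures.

Distances travelled in equal time are proportional to diffusion rates, so d_H₂O/d_SF₆ = √(M_SF₆/M_H₂O) = √(146.06/18.02) = 2.847.
With d_H₂O + d_SF₆ = 189 cm, d_SF₆ = 189/(1 + 2.847) = 49.13 cm.
d_H₂O = 189 − 49.13 = 140 cm.

140 cm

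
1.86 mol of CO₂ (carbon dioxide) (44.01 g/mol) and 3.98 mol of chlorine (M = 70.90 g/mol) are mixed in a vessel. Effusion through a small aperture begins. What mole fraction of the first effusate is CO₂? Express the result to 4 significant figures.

Each component's effusion rate ∝ (its partial pressure)·(1/√M) ∝ n_i/√M_i.
Mole fraction of CO₂ in the effusate = (n_CO₂/√M_CO₂) / (n_CO₂/√M_CO₂ + n_Cl₂/√M_Cl₂)
= (1.86/√44.01) / (1.86/√44.01 + 3.98/√70.90) = 0.2804/(0.2804 + 0.4727) = 0.3723.

0.3723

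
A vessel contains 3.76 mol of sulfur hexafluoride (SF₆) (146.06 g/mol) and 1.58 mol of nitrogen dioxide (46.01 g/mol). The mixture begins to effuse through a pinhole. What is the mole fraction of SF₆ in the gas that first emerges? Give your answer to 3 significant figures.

0.572

Effusion rate of each component ∝ n_i/√M_i (partial pressure × 1/√M).
x_SF₆(eff) = (n_SF₆/√M_SF₆) / (n_SF₆/√M_SF₆ + n_NO₂/√M_NO₂)
= (3.76/√146.06) / (3.76/√146.06 + 1.58/√46.01) = 0.3111/(0.3111 + 0.2329) = 0.572.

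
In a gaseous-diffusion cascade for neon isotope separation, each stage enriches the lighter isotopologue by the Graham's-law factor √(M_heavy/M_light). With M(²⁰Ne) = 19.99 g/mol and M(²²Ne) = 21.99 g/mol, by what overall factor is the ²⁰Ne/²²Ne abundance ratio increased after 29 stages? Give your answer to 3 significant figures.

Each stage multiplies the ratio by α = √(21.99/19.99), so after 29 stages the overall factor is α^29 = (21.99/19.99)^(29/2).
= 1.10005^(29/2) = 3.99.

3.99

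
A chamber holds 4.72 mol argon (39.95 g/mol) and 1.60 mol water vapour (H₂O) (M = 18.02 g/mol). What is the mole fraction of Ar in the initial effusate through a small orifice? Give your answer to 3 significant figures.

0.665

Effusion rate of each component ∝ n_i/√M_i (partial pressure × 1/√M).
Mole fraction of Ar in the effusate = (n_Ar/√M_Ar) / (n_Ar/√M_Ar + n_H₂O/√M_H₂O)
= (4.72/√39.95) / (4.72/√39.95 + 1.60/√18.02) = 0.7468/(0.7468 + 0.3769) = 0.665.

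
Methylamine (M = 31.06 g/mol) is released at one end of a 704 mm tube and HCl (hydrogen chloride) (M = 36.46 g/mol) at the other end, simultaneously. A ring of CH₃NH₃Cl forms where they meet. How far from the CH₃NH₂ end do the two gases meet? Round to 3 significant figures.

366 mm

Distances travelled in equal time are proportional to diffusion rates, so d_CH₃NH₂/d_HCl = √(M_HCl/M_CH₃NH₂) = √(36.46/31.06) = 1.083.
With d_CH₃NH₂ + d_HCl = 704 mm, d_HCl = 704/(1 + 1.083) = 337.9 mm.
d_CH₃NH₂ = 704 − 337.9 = 366 mm.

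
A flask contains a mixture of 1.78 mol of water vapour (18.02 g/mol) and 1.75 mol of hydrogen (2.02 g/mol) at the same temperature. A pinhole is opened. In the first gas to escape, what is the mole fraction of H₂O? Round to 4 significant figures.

The effusion rate of species i is ∝ p_i/√M_i ∝ n_i/√M_i.
So x_H₂O in the escaping gas = (n_H₂O/√M_H₂O) / Σ(n_i/√M_i)
= (1.78/√18.02) / (1.78/√18.02 + 1.75/√2.02) = 0.4193/(0.4193 + 1.231) = 0.2540.

0.2540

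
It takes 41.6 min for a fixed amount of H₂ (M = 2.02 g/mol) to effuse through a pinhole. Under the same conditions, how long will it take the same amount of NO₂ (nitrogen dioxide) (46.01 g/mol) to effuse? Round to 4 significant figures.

198.5 min

Using Graham's law: t_NO₂/t_H₂ = √(M_NO₂/M_H₂) = √(46.01/2.02) = √22.78 = 4.773.
So the time for NO₂ is 41.6 × 4.773 = 198.5 min.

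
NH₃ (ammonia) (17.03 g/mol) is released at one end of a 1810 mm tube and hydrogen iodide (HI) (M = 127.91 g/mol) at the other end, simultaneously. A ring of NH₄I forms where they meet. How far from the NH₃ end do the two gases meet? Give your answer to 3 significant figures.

Graham's law gives d_NH₃/d_HI = rate_NH₃/rate_HI = √(M_HI/M_NH₃) = √(127.91/17.03) = 2.741.
With d_NH₃ + d_HI = 1810 mm, d_HI = 1810/(1 + 2.741) = 483.9 mm.
d_NH₃ = 1810 − 483.9 = 1330 mm.

1330 mm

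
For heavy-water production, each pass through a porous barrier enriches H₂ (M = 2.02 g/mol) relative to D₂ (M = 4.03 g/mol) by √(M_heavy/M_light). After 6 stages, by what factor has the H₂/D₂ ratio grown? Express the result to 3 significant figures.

7.94

After 6 stages the ratio has grown by (√(4.03/2.02))^6 = (4.03/2.02)^(6/2).
= 1.99505^3 = 7.94.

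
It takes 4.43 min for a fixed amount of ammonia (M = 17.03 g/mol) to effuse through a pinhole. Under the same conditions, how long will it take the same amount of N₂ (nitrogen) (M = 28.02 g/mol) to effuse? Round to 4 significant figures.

5.682 min

Since effusion rate ∝ 1/√M, t_N₂/t_NH₃ = √(M_N₂/M_NH₃) = √(28.02/17.03) = √1.645 = 1.283.
So the time for N₂ is 4.43 × 1.283 = 5.682 min.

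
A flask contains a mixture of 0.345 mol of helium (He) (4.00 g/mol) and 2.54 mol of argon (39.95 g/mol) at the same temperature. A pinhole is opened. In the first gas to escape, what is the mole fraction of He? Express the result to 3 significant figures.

0.300

Each component's effusion rate ∝ (its partial pressure)·(1/√M) ∝ n_i/√M_i.
x_He(eff) = (n_He/√M_He) / (n_He/√M_He + n_Ar/√M_Ar)
= (0.345/√4.00) / (0.345/√4.00 + 2.54/√39.95) = 0.1725/(0.1725 + 0.4019) = 0.300.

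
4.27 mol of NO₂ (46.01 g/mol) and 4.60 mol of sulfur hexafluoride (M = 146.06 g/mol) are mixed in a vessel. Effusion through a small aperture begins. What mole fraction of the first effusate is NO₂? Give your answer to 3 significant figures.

The effusion rate of species i is ∝ p_i/√M_i ∝ n_i/√M_i.
x_NO₂(eff) = (n_NO₂/√M_NO₂) / (n_NO₂/√M_NO₂ + n_SF₆/√M_SF₆)
= (4.27/√46.01) / (4.27/√46.01 + 4.60/√146.06) = 0.6295/(0.6295 + 0.3806) = 0.623.

0.623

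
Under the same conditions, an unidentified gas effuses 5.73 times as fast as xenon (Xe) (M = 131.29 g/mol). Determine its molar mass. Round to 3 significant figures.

4.00 g/mol

Since effusion rate ∝ 1/√M, rate_X/rate_Xe = √(M_Xe/M_X).
5.73 = √(131.29/M_X)
M_X = 131.29 / 5.73² = 131.29 / 32.83 = 4.00 g/mol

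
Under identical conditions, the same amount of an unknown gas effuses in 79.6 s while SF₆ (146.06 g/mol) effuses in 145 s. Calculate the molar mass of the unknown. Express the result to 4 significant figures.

44.02 g/mol

By Graham's law, t_X/t_SF₆ = √(M_X/M_SF₆).
79.6/145 = 0.5490 = √(M_X/146.06)
M_X = 146.06 × 0.5490² = 146.06 × 0.3014 = 44.02 g/mol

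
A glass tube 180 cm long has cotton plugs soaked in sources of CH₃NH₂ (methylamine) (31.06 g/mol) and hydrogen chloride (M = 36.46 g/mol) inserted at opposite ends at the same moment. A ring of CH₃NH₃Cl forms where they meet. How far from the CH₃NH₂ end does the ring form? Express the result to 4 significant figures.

93.60 cm

In equal time, each gas travels a distance ∝ its rate ∝ 1/√M, so d_CH₃NH₂/d_HCl = √(M_HCl/M_CH₃NH₂) = √(36.46/31.06) = 1.083.
With d_CH₃NH₂ + d_HCl = 180 cm, d_HCl = 180/(1 + 1.083) = 86.40 cm.
d_CH₃NH₂ = 180 − 86.40 = 93.60 cm.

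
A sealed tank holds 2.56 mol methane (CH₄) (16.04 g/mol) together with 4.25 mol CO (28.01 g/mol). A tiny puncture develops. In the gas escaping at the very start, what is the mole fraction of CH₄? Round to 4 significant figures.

0.4432

The effusion rate of species i is ∝ p_i/√M_i ∝ n_i/√M_i.
x_CH₄(eff) = (n_CH₄/√M_CH₄) / (n_CH₄/√M_CH₄ + n_CO/√M_CO)
= (2.56/√16.04) / (2.56/√16.04 + 4.25/√28.01) = 0.6392/(0.6392 + 0.8030) = 0.4432.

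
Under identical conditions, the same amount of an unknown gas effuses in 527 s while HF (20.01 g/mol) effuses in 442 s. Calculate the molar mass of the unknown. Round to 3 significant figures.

By Graham's law, t_X/t_HF = √(M_X/M_HF).
527/442 = 1.192 = √(M_X/20.01)
M_X = 20.01 × 1.192² = 20.01 × 1.422 = 28.4 g/mol

28.4 g/mol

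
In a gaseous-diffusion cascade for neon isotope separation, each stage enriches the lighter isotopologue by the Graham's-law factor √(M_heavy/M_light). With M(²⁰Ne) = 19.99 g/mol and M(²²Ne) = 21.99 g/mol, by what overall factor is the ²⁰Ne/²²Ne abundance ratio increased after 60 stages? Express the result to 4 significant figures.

17.47

The single-stage factor is √(M_heavy/M_light), so 60 stages give [√(21.99/19.99)]^60 = (21.99/19.99)^(60/2).
= 1.10005^30 = 17.47.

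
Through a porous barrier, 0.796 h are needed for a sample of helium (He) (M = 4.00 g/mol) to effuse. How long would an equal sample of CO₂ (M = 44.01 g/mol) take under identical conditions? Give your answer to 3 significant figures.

Since effusion rate ∝ 1/√M, t_CO₂/t_He = √(M_CO₂/M_He) = √(44.01/4.00) = √11.00 = 3.317.
So the time for CO₂ is 0.796 × 3.317 = 2.64 h.

2.64 h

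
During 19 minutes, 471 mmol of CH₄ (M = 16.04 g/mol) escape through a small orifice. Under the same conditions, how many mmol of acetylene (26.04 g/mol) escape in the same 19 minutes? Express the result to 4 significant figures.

Using Graham's law: rate_C₂H₂/rate_CH₄ = √(M_CH₄/M_C₂H₂) = √(16.04/26.04) = √0.6160 = 0.7848.
So the amount for C₂H₂ is 471 × 0.7848 = 369.7 mmol.

369.7 mmol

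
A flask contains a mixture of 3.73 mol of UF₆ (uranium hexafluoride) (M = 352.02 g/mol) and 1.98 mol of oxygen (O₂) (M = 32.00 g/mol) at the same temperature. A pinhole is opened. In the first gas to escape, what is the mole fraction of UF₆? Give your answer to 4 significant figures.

Effusion rate of each component ∝ n_i/√M_i (partial pressure × 1/√M).
Mole fraction of UF₆ in the effusate = (n_UF₆/√M_UF₆) / (n_UF₆/√M_UF₆ + n_O₂/√M_O₂)
= (3.73/√352.02) / (3.73/√352.02 + 1.98/√32.00) = 0.1988/(0.1988 + 0.3500) = 0.3622.

0.3622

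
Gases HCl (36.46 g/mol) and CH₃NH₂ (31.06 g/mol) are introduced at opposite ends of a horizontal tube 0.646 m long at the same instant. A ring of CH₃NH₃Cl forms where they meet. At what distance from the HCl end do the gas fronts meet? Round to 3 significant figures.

0.310 m

Distances travelled in equal time are proportional to diffusion rates, so d_HCl/d_CH₃NH₂ = √(M_CH₃NH₂/M_HCl) = √(31.06/36.46) = 0.9230.
With d_HCl + d_CH₃NH₂ = 0.646 m, d_CH₃NH₂ = 0.646/(1 + 0.9230) = 0.3359 m.
d_HCl = 0.646 − 0.3359 = 0.310 m.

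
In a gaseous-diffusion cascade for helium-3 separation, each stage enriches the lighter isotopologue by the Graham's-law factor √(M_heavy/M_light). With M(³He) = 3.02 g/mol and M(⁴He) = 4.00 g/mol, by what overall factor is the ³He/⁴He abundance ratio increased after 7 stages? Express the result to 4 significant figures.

Overall factor = α^7 with α = √(4.00/3.02), i.e. (4.00/3.02)^(7/2).
= 1.32450^(7/2) = 2.674.

2.674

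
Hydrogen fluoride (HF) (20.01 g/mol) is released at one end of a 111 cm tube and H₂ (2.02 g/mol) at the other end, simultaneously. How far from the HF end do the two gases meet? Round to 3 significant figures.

26.8 cm

Distances travelled in equal time are proportional to diffusion rates, so d_HF/d_H₂ = √(M_H₂/M_HF) = √(2.02/20.01) = 0.3177.
With d_HF + d_H₂ = 111 cm, d_H₂ = 111/(1 + 0.3177) = 84.24 cm.
d_HF = 111 − 84.24 = 26.8 cm.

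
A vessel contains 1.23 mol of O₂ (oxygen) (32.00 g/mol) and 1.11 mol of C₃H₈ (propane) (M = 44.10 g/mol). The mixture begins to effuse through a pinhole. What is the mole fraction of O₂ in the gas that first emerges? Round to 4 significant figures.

The effusion rate of species i is ∝ p_i/√M_i ∝ n_i/√M_i.
Mole fraction of O₂ in the effusate = (n_O₂/√M_O₂) / (n_O₂/√M_O₂ + n_C₃H₈/√M_C₃H₈)
= (1.23/√32.00) / (1.23/√32.00 + 1.11/√44.10) = 0.2174/(0.2174 + 0.1671) = 0.5654.

0.5654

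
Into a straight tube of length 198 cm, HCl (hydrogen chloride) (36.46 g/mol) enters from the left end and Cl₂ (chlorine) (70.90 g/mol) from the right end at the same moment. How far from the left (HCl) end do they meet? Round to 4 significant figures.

The fronts meet when d_HCl + d_Cl₂ = L with d_HCl/d_Cl₂ = √(M_Cl₂/M_HCl) (Graham's law). Here √(M_Cl₂/M_HCl) = √(70.90/36.46) = 1.394.
With d_HCl + d_Cl₂ = 198 cm, d_Cl₂ = 198/(1 + 1.394) = 82.69 cm.
d_HCl = 198 − 82.69 = 115.3 cm.

115.3 cm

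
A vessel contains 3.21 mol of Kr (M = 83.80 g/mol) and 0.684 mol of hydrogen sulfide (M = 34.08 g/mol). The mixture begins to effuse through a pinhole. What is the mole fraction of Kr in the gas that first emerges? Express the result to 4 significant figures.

0.7495

Each component's effusion rate ∝ (its partial pressure)·(1/√M) ∝ n_i/√M_i.
Mole fraction of Kr in the effusate = (n_Kr/√M_Kr) / (n_Kr/√M_Kr + n_H₂S/√M_H₂S)
= (3.21/√83.80) / (3.21/√83.80 + 0.684/√34.08) = 0.3507/(0.3507 + 0.1172) = 0.7495.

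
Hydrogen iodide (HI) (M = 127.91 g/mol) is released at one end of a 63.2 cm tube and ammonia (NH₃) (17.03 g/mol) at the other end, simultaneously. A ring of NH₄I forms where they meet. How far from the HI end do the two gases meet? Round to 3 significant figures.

16.9 cm

Distances travelled in equal time are proportional to diffusion rates, so d_HI/d_NH₃ = √(M_NH₃/M_HI) = √(17.03/127.91) = 0.3649.
With d_HI + d_NH₃ = 63.2 cm, d_NH₃ = 63.2/(1 + 0.3649) = 46.30 cm.
d_HI = 63.2 − 46.30 = 16.9 cm.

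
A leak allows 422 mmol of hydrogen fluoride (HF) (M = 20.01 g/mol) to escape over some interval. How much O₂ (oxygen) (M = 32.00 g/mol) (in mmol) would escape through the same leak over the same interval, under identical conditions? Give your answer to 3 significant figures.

334 mmol

By Graham's law, rate_O₂/rate_HF = √(M_HF/M_O₂) = √(20.01/32.00) = √0.6253 = 0.7908.
So the amount for O₂ is 422 × 0.7908 = 334 mmol.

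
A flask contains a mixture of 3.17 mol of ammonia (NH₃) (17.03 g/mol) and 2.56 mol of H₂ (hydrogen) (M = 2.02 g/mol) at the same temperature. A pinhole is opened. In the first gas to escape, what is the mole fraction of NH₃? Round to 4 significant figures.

0.2990

Each component's effusion rate ∝ (its partial pressure)·(1/√M) ∝ n_i/√M_i.
So x_NH₃ in the escaping gas = (n_NH₃/√M_NH₃) / Σ(n_i/√M_i)
= (3.17/√17.03) / (3.17/√17.03 + 2.56/√2.02) = 0.7682/(0.7682 + 1.801) = 0.2990.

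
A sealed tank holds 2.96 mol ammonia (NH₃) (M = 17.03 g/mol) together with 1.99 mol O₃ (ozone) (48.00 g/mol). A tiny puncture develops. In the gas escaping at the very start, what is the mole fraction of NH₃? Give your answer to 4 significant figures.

0.7141

Effusion rate of each component ∝ n_i/√M_i (partial pressure × 1/√M).
x_NH₃(eff) = (n_NH₃/√M_NH₃) / (n_NH₃/√M_NH₃ + n_O₃/√M_O₃)
= (2.96/√17.03) / (2.96/√17.03 + 1.99/√48.00) = 0.7173/(0.7173 + 0.2872) = 0.7141.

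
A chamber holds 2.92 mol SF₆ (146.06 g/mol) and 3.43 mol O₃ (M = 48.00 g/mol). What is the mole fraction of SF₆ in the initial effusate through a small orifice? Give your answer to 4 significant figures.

Each component's effusion rate ∝ (its partial pressure)·(1/√M) ∝ n_i/√M_i.
x_SF₆(eff) = (n_SF₆/√M_SF₆) / (n_SF₆/√M_SF₆ + n_O₃/√M_O₃)
= (2.92/√146.06) / (2.92/√146.06 + 3.43/√48.00) = 0.2416/(0.2416 + 0.4951) = 0.3280.

0.3280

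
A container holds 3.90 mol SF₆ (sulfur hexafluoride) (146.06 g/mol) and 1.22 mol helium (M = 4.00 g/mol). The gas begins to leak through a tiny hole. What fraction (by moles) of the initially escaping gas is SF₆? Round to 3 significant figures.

0.346

Rate_i ∝ x_i/√M_i (Graham's law weighted by mole fraction), so the effusate composition follows n_i/√M_i.
x_SF₆(eff) = (n_SF₆/√M_SF₆) / (n_SF₆/√M_SF₆ + n_He/√M_He)
= (3.90/√146.06) / (3.90/√146.06 + 1.22/√4.00) = 0.3227/(0.3227 + 0.6100) = 0.346.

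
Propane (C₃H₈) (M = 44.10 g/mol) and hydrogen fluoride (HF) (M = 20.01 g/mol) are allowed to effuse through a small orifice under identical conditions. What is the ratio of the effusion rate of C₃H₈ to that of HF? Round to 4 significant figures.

Graham's law gives rate_C₃H₈/rate_HF = √(M_HF/M_C₃H₈) = √(20.01/44.10) = √0.4537 = 0.6736.

0.6736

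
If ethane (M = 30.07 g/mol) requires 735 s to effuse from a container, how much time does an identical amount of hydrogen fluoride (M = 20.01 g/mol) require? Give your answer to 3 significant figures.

600 s

Graham's law gives t_HF/t_C₂H₆ = √(M_HF/M_C₂H₆) = √(20.01/30.07) = √0.6654 = 0.8157.
So the time for HF is 735 × 0.8157 = 600 s.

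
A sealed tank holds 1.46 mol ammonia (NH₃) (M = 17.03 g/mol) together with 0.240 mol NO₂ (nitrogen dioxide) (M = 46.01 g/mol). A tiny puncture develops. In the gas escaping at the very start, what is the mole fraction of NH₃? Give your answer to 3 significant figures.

Each component's effusion rate ∝ (its partial pressure)·(1/√M) ∝ n_i/√M_i.
Mole fraction of NH₃ in the effusate = (n_NH₃/√M_NH₃) / (n_NH₃/√M_NH₃ + n_NO₂/√M_NO₂)
= (1.46/√17.03) / (1.46/√17.03 + 0.240/√46.01) = 0.3538/(0.3538 + 0.03538) = 0.909.

0.909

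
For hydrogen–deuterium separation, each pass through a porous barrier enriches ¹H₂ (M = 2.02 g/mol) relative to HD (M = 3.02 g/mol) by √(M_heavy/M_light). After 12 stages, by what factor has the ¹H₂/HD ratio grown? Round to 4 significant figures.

Overall factor = α^12 with α = √(3.02/2.02), i.e. (3.02/2.02)^(12/2).
= 1.49505^6 = 11.17.

11.17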